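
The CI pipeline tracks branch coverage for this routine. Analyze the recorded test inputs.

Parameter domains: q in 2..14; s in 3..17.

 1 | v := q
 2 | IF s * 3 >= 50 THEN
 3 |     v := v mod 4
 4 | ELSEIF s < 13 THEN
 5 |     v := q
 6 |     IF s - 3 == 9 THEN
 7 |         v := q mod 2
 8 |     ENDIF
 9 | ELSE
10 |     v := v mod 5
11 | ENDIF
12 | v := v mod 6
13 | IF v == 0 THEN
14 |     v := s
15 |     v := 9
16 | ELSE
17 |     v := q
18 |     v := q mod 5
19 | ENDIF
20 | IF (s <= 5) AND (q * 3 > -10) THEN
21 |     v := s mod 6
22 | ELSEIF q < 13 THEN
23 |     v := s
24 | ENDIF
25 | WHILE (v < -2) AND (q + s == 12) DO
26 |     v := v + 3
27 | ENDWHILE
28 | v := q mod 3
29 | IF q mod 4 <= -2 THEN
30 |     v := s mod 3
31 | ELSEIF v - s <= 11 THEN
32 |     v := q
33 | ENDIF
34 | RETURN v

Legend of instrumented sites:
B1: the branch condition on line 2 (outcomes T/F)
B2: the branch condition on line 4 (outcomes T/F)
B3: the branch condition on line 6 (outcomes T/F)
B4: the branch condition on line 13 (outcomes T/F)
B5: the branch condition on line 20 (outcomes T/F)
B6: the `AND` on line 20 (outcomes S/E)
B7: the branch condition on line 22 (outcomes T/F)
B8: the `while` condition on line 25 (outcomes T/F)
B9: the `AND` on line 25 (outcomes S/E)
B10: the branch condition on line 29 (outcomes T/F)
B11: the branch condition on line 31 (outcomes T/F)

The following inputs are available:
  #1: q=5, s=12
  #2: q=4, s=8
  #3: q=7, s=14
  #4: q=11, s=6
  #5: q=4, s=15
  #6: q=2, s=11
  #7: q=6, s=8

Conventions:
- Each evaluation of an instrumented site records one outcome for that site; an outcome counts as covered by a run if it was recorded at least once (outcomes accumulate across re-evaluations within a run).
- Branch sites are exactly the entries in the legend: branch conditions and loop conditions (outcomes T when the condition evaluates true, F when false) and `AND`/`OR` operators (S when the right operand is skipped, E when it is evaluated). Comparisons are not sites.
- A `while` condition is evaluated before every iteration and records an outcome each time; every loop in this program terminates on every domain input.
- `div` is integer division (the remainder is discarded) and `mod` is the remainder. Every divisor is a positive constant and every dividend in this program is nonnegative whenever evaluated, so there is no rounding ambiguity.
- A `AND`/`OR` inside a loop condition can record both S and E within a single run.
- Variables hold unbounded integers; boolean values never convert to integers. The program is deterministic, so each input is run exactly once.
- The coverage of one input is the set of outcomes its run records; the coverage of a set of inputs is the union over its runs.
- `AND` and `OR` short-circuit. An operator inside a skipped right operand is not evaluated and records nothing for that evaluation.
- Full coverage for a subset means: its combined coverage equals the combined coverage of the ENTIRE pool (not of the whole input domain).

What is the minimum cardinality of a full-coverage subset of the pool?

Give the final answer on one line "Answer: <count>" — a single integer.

input #1 (q=5, s=12): covers B1=F, B2=T, B3=T, B4=F, B5=F, B6=S, B7=T, B8=F, B9=S, B10=F, B11=T
input #2 (q=4, s=8): covers B1=F, B2=T, B3=F, B4=F, B5=F, B6=S, B7=T, B8=F, B9=S, B10=F, B11=T
input #3 (q=7, s=14): covers B1=F, B2=F, B4=F, B5=F, B6=S, B7=T, B8=F, B9=S, B10=F, B11=T
input #4 (q=11, s=6): covers B1=F, B2=T, B3=F, B4=F, B5=F, B6=S, B7=T, B8=F, B9=S, B10=F, B11=T
input #5 (q=4, s=15): covers B1=F, B2=F, B4=F, B5=F, B6=S, B7=T, B8=F, B9=S, B10=F, B11=T
input #6 (q=2, s=11): covers B1=F, B2=T, B3=F, B4=F, B5=F, B6=S, B7=T, B8=F, B9=S, B10=F, B11=T
input #7 (q=6, s=8): covers B1=F, B2=T, B3=F, B4=T, B5=F, B6=S, B7=T, B8=F, B9=S, B10=F, B11=T
pool-wide coverage (14 outcomes): B1=F, B2=T, B2=F, B3=T, B3=F, B4=T, B4=F, B5=F, B6=S, B7=T, B8=F, B9=S, B10=F, B11=T
checked all size-1 subsets: none covers 14 outcomes (max 11/14)
checked all size-2 subsets: none covers 14 outcomes (max 13/14)
at size 3, {1, 3, 7} reaches all 14 outcomes; every lexicographically earlier size-3 subset fails

Answer: 3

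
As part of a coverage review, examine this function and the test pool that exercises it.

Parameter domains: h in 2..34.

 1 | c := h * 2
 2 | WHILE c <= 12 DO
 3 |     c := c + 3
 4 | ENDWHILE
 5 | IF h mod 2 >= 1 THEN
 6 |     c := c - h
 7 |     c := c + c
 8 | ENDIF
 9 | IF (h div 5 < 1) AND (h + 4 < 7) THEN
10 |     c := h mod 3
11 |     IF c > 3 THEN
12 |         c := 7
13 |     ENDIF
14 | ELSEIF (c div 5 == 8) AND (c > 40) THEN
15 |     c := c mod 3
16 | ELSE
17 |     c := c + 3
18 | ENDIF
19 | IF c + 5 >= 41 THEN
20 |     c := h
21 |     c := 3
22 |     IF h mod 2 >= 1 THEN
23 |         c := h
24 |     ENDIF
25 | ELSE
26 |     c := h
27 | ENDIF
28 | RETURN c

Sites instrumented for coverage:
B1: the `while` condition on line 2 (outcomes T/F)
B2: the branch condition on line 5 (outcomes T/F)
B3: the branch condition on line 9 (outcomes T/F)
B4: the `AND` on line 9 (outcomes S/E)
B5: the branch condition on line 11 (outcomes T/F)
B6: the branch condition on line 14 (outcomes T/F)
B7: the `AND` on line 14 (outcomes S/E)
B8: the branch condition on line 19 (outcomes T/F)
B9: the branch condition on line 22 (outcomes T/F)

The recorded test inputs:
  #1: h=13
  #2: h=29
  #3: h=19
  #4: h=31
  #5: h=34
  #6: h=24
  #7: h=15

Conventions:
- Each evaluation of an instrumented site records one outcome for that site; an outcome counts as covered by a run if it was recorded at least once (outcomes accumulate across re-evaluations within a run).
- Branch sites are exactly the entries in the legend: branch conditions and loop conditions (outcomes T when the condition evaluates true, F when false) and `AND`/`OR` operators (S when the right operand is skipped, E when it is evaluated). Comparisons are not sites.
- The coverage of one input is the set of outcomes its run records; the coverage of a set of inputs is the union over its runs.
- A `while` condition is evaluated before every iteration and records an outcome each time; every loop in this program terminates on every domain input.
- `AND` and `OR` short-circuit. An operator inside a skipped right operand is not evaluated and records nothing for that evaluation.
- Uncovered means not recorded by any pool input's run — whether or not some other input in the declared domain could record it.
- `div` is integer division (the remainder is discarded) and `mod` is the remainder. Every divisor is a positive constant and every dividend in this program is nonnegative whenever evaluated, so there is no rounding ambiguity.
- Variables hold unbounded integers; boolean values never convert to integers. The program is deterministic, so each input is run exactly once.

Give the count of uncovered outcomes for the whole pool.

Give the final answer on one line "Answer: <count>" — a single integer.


input #1 (h=13): covers B1=F, B2=T, B3=F, B4=S, B6=F, B7=S, B8=F
input #2 (h=29): covers B1=F, B2=T, B3=F, B4=S, B6=F, B7=S, B8=T, B9=T
input #3 (h=19): covers B1=F, B2=T, B3=F, B4=S, B6=F, B7=S, B8=T, B9=T
input #4 (h=31): covers B1=F, B2=T, B3=F, B4=S, B6=F, B7=S, B8=T, B9=T
input #5 (h=34): covers B1=F, B2=F, B3=F, B4=S, B6=F, B7=S, B8=T, B9=F
input #6 (h=24): covers B1=F, B2=F, B3=F, B4=S, B6=F, B7=S, B8=T, B9=F
input #7 (h=15): covers B1=F, B2=T, B3=F, B4=S, B6=F, B7=S, B8=F
union over the pool: B1=F, B2=T, B2=F, B3=F, B4=S, B6=F, B7=S, B8=T, B8=F, B9=T, B9=F
uncovered (7 of 18): B1=T, B3=T, B4=E, B5=T, B5=F, B6=T, B7=E
Answer: 7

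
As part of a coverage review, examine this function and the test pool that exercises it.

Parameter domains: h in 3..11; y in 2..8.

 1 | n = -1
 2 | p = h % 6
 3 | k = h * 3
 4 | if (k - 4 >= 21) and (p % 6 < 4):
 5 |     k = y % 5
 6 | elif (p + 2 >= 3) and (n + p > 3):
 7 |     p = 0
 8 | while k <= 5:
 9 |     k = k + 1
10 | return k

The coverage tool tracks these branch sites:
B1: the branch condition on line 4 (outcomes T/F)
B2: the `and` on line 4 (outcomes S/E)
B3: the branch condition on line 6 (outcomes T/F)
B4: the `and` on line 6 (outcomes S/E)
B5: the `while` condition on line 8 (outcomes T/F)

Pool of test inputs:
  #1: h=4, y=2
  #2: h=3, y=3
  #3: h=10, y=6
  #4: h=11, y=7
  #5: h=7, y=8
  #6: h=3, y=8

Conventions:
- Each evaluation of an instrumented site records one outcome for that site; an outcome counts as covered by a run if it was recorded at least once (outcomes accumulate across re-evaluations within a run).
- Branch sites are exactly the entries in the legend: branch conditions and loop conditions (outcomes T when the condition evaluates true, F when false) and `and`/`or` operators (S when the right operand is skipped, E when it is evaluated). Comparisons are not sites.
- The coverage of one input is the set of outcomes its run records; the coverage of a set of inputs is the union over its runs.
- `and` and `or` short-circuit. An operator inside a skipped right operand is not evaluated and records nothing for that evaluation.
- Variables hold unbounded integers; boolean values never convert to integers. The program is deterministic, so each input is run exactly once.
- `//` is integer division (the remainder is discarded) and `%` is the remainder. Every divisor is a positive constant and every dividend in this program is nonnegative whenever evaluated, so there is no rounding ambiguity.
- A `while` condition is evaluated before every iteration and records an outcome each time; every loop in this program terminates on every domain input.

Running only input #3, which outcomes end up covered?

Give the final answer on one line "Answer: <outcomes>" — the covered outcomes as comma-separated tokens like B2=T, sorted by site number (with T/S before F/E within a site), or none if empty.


Simulating input #3 (h=10, y=6) step by step:
  B2->E, B1->F, B4->E, B3->F, B5->F
collecting distinct outcomes: B1=F, B2=E, B3=F, B4=E, B5=F
Answer: B1=F, B2=E, B3=F, B4=E, B5=F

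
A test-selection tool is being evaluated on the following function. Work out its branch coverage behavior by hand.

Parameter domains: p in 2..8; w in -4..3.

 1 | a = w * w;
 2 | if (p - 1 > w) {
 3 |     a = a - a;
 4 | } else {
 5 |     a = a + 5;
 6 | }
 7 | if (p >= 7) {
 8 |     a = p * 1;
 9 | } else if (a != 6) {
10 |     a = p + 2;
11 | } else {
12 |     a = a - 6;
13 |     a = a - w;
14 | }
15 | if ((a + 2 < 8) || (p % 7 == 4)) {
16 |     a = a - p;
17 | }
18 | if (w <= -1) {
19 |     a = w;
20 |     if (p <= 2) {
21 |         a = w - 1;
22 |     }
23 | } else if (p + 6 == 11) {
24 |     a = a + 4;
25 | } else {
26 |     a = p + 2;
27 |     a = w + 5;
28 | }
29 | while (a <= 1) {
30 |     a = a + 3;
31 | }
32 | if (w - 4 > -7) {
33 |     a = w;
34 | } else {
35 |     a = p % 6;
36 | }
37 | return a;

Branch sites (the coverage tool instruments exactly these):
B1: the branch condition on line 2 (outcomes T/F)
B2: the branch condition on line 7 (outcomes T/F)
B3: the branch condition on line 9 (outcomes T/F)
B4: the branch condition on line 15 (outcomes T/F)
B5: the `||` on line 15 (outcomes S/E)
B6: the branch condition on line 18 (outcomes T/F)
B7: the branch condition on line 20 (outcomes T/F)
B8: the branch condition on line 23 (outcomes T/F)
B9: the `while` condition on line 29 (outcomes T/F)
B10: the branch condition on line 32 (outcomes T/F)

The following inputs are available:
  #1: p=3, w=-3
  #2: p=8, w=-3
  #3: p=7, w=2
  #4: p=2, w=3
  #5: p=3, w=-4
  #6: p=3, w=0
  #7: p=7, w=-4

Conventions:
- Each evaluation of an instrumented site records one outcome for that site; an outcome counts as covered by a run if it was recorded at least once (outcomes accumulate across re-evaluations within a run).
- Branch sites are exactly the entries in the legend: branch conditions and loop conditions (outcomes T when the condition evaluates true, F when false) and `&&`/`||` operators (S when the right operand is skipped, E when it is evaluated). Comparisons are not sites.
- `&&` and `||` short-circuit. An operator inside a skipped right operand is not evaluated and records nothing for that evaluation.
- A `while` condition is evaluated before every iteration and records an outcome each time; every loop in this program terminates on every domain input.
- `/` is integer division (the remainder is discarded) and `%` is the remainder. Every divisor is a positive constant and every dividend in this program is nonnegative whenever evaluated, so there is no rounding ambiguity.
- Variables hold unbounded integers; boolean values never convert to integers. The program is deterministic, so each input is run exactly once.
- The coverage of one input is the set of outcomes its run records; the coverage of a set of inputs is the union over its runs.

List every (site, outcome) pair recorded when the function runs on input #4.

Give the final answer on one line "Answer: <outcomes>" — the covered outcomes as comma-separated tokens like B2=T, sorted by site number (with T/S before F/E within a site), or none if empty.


Event log for input #4 (p=2, w=3):
  B1->F, B2->F, B3->T, B5->S, B4->T, B6->F, B8->F, B9->F, B10->T
as a set, this run covers: B1=F, B2=F, B3=T, B4=T, B5=S, B6=F, B8=F, B9=F, B10=T
Answer: B1=F, B2=F, B3=T, B4=T, B5=S, B6=F, B8=F, B9=F, B10=T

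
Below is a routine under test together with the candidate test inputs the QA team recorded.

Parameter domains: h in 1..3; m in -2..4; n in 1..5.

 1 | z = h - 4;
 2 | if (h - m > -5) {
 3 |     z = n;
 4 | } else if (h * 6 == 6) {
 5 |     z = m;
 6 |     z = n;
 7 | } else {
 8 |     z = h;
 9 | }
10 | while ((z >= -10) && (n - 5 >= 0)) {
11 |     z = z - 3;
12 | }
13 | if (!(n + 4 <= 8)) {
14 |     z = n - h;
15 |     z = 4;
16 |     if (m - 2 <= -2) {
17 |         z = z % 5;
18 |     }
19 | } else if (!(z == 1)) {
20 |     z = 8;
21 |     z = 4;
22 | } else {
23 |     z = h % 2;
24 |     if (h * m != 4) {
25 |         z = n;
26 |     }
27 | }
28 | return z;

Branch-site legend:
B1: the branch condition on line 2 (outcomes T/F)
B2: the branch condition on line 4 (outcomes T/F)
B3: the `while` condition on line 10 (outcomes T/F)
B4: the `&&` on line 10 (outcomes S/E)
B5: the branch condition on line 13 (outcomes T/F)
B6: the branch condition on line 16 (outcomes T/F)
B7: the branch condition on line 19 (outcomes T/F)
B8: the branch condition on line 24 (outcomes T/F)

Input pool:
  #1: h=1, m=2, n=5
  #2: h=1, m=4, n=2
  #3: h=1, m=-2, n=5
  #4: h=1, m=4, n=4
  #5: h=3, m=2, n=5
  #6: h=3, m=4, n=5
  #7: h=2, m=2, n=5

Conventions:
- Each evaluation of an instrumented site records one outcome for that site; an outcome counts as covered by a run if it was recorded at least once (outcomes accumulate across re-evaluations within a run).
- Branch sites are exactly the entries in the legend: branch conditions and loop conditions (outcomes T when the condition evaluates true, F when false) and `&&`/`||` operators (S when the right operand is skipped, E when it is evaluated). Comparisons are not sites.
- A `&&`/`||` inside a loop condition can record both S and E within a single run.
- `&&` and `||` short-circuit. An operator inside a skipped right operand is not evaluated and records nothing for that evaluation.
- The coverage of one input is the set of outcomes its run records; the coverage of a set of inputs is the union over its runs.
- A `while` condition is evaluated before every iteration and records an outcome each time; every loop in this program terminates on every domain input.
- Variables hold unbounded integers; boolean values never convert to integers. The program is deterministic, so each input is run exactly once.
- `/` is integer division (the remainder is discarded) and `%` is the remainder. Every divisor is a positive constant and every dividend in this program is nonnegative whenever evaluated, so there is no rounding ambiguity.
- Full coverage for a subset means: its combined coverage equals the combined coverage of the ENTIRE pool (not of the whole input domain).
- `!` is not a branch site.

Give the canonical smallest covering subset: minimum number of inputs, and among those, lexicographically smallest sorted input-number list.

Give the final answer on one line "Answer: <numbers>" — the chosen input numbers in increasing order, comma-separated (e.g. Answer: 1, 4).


#1 (h=1, m=2, n=5) -> B1->T, B4->E, B3->T, B4->E, B3->T, B4->E, B3->T, B4->E, B3->T, B4->E, B3->T, B4->E, B3->T, B4->S, ...; covered: B1=T, B3=T, B3=F, B4=S, B4=E, B5=T, B6=F
#2 (h=1, m=4, n=2) -> B1->T, B4->E, B3->F, B5->F, B7->T; covered: B1=T, B3=F, B4=E, B5=F, B7=T
#3 (h=1, m=-2, n=5) -> B1->T, B4->E, B3->T, B4->E, B3->T, B4->E, B3->T, B4->E, B3->T, B4->E, B3->T, B4->E, B3->T, B4->S, ...; covered: B1=T, B3=T, B3=F, B4=S, B4=E, B5=T, B6=T
#4 (h=1, m=4, n=4) -> B1->T, B4->E, B3->F, B5->F, B7->T; covered: B1=T, B3=F, B4=E, B5=F, B7=T
#5 (h=3, m=2, n=5) -> B1->T, B4->E, B3->T, B4->E, B3->T, B4->E, B3->T, B4->E, B3->T, B4->E, B3->T, B4->E, B3->T, B4->S, ...; covered: B1=T, B3=T, B3=F, B4=S, B4=E, B5=T, B6=F
#6 (h=3, m=4, n=5) -> B1->T, B4->E, B3->T, B4->E, B3->T, B4->E, B3->T, B4->E, B3->T, B4->E, B3->T, B4->E, B3->T, B4->S, ...; covered: B1=T, B3=T, B3=F, B4=S, B4=E, B5=T, B6=F
#7 (h=2, m=2, n=5) -> B1->T, B4->E, B3->T, B4->E, B3->T, B4->E, B3->T, B4->E, B3->T, B4->E, B3->T, B4->E, B3->T, B4->S, ...; covered: B1=T, B3=T, B3=F, B4=S, B4=E, B5=T, B6=F
union over all inputs: B1=T, B3=T, B3=F, B4=S, B4=E, B5=T, B5=F, B6=T, B6=F, B7=T (10 outcomes)
every size-1 subset falls short of the 10 outcomes (best: 7/10)
every size-2 subset falls short of the 10 outcomes (best: 9/10)
the canonical winner is {1, 2, 3}: size 3, full 10-outcome coverage, earliest index list among size-3 covers
Answer: 1, 2, 3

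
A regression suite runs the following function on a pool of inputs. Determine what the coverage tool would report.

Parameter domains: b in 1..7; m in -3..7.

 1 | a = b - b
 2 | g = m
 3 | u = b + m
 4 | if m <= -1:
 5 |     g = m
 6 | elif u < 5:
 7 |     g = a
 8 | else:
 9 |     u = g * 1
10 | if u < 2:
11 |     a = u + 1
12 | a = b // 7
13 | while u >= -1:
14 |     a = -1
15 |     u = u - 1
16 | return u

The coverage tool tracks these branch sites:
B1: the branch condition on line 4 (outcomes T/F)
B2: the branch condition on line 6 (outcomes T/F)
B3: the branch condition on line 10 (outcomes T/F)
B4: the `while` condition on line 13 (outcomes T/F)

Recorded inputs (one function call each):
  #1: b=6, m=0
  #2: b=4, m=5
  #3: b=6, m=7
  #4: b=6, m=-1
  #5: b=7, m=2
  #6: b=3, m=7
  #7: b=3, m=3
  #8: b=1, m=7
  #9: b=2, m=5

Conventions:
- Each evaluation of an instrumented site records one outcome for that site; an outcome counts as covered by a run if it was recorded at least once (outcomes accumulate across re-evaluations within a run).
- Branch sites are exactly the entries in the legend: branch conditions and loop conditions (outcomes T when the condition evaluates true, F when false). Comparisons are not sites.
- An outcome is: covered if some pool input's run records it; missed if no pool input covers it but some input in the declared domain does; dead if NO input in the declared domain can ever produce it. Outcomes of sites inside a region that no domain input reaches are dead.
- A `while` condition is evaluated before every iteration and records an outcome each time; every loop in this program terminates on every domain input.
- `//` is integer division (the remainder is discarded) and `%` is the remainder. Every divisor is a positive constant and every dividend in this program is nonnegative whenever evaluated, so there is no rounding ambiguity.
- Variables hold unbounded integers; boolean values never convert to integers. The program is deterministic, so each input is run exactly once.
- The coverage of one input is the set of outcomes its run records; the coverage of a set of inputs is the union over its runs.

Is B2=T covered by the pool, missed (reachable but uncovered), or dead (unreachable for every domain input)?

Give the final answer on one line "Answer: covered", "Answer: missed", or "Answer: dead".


no pool input records B2=T
but domain input (b=1, m=0) does record it -> reachable, so missed
Answer: missed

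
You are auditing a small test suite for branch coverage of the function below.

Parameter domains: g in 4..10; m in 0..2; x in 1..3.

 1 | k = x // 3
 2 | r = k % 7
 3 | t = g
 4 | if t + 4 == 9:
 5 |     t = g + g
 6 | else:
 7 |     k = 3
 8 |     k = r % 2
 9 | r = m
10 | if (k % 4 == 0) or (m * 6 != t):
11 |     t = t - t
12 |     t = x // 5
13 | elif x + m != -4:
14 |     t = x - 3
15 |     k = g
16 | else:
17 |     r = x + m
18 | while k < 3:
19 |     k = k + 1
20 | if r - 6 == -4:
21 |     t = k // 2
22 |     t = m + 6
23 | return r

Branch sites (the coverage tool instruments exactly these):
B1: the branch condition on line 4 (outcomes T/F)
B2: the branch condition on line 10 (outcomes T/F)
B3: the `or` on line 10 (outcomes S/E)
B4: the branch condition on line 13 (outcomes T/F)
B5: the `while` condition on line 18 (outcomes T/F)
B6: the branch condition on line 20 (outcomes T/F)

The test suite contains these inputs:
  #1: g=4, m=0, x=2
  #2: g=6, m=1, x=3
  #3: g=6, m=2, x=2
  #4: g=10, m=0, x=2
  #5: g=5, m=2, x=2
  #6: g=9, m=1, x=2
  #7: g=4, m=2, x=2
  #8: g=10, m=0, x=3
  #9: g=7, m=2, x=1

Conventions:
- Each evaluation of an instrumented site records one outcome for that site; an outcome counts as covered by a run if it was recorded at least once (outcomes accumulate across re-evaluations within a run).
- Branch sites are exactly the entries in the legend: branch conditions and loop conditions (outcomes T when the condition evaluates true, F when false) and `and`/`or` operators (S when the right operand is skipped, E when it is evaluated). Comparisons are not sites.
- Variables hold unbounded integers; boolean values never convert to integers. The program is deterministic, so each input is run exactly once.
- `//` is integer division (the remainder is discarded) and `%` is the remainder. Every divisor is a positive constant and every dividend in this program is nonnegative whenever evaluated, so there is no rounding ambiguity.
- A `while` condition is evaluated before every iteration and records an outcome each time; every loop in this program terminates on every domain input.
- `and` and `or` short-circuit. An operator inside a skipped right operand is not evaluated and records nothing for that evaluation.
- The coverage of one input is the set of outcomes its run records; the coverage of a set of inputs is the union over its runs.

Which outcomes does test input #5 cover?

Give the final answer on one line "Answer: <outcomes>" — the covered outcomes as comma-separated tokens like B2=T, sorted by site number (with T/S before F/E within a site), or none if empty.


Event log for input #5 (g=5, m=2, x=2):
  B1->T, B3->S, B2->T, B5->T, B5->T, B5->T, B5->F, B6->T
collecting distinct outcomes: B1=T, B2=T, B3=S, B5=T, B5=F, B6=T
Answer: B1=T, B2=T, B3=S, B5=T, B5=F, B6=T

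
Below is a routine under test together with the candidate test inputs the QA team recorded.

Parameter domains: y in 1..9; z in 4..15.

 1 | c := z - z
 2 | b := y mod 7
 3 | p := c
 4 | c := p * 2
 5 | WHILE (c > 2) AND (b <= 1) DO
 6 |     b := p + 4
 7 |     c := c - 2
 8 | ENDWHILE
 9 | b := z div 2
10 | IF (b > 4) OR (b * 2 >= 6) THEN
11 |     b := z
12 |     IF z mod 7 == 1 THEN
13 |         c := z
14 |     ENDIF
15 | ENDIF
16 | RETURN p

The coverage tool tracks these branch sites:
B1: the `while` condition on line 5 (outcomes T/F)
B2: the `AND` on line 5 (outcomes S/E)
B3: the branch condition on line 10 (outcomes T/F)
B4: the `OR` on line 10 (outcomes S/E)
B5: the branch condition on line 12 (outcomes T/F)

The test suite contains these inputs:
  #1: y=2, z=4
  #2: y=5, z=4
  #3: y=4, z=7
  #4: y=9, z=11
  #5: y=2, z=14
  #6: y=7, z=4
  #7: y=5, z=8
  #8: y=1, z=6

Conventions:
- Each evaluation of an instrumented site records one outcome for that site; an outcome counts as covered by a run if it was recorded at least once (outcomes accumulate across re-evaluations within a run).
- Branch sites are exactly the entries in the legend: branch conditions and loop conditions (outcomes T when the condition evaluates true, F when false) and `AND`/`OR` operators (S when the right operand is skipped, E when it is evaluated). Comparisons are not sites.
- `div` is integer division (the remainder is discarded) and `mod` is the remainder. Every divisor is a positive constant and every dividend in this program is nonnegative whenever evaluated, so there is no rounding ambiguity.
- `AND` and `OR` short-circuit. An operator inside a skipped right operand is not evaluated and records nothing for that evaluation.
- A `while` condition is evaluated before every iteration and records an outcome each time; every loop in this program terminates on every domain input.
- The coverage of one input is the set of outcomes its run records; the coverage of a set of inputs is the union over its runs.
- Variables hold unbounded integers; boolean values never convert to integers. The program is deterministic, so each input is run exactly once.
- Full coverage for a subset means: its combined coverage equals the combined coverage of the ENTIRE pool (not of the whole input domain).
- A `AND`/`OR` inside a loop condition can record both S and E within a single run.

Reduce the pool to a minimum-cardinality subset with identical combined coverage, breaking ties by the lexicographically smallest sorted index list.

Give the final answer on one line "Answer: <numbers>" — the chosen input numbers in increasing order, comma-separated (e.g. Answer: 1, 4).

#1 (y=2, z=4) -> B2->S, B1->F, B4->E, B3->F; covered: B1=F, B2=S, B3=F, B4=E
#2 (y=5, z=4) -> B2->S, B1->F, B4->E, B3->F; covered: B1=F, B2=S, B3=F, B4=E
#3 (y=4, z=7) -> B2->S, B1->F, B4->E, B3->T, B5->F; covered: B1=F, B2=S, B3=T, B4=E, B5=F
#4 (y=9, z=11) -> B2->S, B1->F, B4->S, B3->T, B5->F; covered: B1=F, B2=S, B3=T, B4=S, B5=F
#5 (y=2, z=14) -> B2->S, B1->F, B4->S, B3->T, B5->F; covered: B1=F, B2=S, B3=T, B4=S, B5=F
#6 (y=7, z=4) -> B2->S, B1->F, B4->E, B3->F; covered: B1=F, B2=S, B3=F, B4=E
#7 (y=5, z=8) -> B2->S, B1->F, B4->E, B3->T, B5->T; covered: B1=F, B2=S, B3=T, B4=E, B5=T
#8 (y=1, z=6) -> B2->S, B1->F, B4->E, B3->T, B5->F; covered: B1=F, B2=S, B3=T, B4=E, B5=F
pool-wide coverage (8 outcomes): B1=F, B2=S, B3=T, B3=F, B4=S, B4=E, B5=T, B5=F
size 1 is not enough: best union over all size-1 subsets is 5/8
size 2 is not enough: best union over all size-2 subsets is 7/8
inputs {1, 4, 7} (size 3) cover everything; no size-3 subset with a lexicographically smaller index list covers all 8

Answer: 1, 4, 7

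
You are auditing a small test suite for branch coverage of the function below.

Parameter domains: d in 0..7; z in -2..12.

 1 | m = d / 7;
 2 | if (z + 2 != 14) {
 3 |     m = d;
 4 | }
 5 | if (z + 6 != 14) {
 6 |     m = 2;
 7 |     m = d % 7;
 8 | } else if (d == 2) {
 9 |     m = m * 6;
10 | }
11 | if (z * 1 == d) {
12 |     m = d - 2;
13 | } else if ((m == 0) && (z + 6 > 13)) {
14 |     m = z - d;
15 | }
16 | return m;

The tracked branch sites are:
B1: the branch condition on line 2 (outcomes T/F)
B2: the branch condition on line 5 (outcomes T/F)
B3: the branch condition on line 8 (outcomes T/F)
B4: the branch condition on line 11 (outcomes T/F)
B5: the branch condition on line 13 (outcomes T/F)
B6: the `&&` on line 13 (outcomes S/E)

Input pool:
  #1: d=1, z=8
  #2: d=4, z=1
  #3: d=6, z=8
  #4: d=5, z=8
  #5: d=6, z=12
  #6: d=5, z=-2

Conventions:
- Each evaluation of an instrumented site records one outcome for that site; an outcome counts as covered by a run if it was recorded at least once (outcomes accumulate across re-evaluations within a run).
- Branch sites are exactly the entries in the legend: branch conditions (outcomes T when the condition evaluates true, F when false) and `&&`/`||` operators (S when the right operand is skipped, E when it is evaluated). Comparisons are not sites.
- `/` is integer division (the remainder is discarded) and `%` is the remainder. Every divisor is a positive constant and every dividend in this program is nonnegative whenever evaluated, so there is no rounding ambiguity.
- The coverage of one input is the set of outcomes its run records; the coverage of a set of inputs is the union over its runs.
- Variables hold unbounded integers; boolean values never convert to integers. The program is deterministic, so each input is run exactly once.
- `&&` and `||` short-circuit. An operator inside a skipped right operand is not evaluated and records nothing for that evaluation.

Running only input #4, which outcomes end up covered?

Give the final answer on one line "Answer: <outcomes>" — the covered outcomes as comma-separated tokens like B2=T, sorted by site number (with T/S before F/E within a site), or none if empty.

Tracing the run of input #4 (d=5, z=8):
  B1->T, B2->F, B3->F, B4->F, B6->S, B5->F
deduplicating events, the covered set is: B1=T, B2=F, B3=F, B4=F, B5=F, B6=S

Answer: B1=T, B2=F, B3=F, B4=F, B5=F, B6=S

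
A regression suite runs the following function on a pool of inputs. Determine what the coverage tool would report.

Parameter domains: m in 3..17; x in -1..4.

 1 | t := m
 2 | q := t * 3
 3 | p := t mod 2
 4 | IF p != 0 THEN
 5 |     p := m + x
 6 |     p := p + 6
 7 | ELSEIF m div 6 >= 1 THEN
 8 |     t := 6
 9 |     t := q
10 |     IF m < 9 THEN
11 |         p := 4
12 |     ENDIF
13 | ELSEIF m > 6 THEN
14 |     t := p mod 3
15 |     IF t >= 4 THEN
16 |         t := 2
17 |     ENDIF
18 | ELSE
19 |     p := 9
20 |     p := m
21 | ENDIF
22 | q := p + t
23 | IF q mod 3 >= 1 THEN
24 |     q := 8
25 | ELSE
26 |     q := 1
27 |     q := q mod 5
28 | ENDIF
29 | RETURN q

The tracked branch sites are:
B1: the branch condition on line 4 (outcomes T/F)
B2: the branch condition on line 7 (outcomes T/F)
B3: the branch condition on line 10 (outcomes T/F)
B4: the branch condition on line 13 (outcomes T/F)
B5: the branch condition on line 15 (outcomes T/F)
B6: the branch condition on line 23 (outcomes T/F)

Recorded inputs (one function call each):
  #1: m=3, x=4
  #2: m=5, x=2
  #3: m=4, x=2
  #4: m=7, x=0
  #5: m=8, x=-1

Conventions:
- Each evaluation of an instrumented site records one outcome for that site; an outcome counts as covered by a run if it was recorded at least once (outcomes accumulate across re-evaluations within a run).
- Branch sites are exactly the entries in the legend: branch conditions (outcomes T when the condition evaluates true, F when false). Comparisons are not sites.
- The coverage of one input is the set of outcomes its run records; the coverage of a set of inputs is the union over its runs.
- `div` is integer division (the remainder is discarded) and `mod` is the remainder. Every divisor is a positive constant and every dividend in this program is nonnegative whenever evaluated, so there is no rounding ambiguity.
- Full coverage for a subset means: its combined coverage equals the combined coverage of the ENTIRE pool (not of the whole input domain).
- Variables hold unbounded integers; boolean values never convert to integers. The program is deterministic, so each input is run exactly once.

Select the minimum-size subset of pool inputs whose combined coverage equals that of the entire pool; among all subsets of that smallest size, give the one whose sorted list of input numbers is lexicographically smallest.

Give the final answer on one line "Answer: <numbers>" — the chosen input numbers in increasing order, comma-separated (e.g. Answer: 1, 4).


run #1 (m=3, x=4) records B1=T, B6=T
run #2 (m=5, x=2) records B1=T, B6=F
run #3 (m=4, x=2) records B1=F, B2=F, B4=F, B6=T
run #4 (m=7, x=0) records B1=T, B6=T
run #5 (m=8, x=-1) records B1=F, B2=T, B3=T, B6=T
together the pool reaches 8 outcomes: B1=T, B1=F, B2=T, B2=F, B3=T, B4=F, B6=T, B6=F
checked all size-1 subsets: none covers 8 outcomes (max 4/8)
checked all size-2 subsets: none covers 8 outcomes (max 6/8)
size 3: inputs {2, 3, 5} cover all 8 outcomes, and no lexicographically smaller subset of this size does
Answer: 2, 3, 5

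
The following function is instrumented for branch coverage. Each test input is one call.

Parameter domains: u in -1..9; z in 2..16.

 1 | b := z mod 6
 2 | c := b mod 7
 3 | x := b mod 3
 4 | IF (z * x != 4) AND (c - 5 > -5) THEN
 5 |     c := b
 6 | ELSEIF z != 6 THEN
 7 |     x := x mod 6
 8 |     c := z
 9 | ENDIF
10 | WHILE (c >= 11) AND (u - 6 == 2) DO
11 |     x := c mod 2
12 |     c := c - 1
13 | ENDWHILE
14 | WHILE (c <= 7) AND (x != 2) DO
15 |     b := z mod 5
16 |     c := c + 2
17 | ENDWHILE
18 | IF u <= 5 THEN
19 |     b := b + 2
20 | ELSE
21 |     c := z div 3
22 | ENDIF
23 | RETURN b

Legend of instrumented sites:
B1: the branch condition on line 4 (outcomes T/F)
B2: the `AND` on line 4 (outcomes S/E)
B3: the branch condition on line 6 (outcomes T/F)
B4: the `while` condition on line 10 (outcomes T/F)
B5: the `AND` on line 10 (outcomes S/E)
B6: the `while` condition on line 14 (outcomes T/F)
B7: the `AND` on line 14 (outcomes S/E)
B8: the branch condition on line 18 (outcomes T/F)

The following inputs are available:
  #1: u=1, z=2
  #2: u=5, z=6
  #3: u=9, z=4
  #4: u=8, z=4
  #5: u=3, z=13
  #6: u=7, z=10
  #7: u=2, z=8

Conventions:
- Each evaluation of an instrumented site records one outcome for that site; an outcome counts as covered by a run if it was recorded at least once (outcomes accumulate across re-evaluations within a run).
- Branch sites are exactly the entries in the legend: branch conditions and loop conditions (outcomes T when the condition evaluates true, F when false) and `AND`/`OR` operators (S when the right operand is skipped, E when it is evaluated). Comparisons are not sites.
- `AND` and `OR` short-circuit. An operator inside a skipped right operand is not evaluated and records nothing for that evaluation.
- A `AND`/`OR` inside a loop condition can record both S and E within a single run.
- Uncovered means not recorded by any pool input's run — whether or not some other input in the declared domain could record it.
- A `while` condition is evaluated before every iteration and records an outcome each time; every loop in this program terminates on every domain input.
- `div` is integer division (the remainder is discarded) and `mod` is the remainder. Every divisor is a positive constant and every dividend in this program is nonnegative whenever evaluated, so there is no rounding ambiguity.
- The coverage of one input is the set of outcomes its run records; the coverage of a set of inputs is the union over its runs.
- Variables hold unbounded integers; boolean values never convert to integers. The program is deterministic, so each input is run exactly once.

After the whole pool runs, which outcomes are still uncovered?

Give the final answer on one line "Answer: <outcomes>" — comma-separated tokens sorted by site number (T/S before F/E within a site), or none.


input #1, u=1, z=2: outcomes B1=F, B2=S, B3=T, B4=F, B5=S, B6=F, B7=E, B8=T
input #2, u=5, z=6: outcomes B1=F, B2=E, B3=F, B4=F, B5=S, B6=T, B6=F, B7=S, B7=E, B8=T
input #3, u=9, z=4: outcomes B1=F, B2=S, B3=T, B4=F, B5=S, B6=T, B6=F, B7=S, B7=E, B8=F
input #4, u=8, z=4: outcomes B1=F, B2=S, B3=T, B4=F, B5=S, B6=T, B6=F, B7=S, B7=E, B8=F
input #5, u=3, z=13: outcomes B1=T, B2=E, B4=F, B5=S, B6=T, B6=F, B7=S, B7=E, B8=T
input #6, u=7, z=10: outcomes B1=T, B2=E, B4=F, B5=S, B6=T, B6=F, B7=S, B7=E, B8=F
input #7, u=2, z=8: outcomes B1=T, B2=E, B4=F, B5=S, B6=F, B7=E, B8=T
union over the pool: B1=T, B1=F, B2=S, B2=E, B3=T, B3=F, B4=F, B5=S, B6=T, B6=F, B7=S, B7=E, B8=T, B8=F
uncovered (2 of 16): B4=T, B5=E
Answer: B4=T, B5=E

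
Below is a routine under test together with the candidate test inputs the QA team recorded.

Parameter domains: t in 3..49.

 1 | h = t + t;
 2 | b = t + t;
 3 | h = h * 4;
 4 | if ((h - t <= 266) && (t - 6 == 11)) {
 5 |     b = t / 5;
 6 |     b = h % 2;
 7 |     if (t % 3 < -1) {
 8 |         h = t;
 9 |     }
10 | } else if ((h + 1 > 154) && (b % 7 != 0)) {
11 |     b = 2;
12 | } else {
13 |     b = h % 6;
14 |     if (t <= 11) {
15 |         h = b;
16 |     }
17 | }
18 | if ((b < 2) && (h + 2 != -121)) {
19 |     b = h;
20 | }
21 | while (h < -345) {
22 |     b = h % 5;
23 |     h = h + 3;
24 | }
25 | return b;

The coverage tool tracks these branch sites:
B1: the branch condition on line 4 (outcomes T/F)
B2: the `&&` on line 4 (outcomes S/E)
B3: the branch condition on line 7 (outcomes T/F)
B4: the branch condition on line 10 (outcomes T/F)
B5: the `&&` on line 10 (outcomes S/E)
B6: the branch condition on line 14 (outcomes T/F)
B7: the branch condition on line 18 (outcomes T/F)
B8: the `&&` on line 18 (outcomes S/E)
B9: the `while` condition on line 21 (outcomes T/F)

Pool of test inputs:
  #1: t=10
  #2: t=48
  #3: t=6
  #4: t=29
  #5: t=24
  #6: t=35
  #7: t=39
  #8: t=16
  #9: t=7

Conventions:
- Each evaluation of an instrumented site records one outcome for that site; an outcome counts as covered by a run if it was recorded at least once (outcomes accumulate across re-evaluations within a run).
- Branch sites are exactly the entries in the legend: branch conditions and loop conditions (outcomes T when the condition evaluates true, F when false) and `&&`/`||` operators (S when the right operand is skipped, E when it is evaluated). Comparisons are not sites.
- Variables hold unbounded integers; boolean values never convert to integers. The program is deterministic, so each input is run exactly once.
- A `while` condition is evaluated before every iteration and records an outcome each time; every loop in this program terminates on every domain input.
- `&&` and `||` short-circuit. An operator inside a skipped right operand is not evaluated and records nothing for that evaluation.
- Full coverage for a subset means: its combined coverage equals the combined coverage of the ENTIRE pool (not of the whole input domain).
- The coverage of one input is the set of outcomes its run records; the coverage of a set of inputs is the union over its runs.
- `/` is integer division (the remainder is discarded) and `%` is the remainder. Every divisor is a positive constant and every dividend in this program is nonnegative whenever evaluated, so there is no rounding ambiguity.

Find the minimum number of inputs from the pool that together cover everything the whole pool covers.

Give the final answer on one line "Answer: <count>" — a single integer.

input #1 (t=10): events B2->E, B1->F, B5->S, B4->F, B6->T, B8->S, B7->F, B9->F; covers B1=F, B2=E, B4=F, B5=S, B6=T, B7=F, B8=S, B9=F
input #2 (t=48): events B2->S, B1->F, B5->E, B4->T, B8->S, B7->F, B9->F; covers B1=F, B2=S, B4=T, B5=E, B7=F, B8=S, B9=F
input #3 (t=6): events B2->E, B1->F, B5->S, B4->F, B6->T, B8->E, B7->T, B9->F; covers B1=F, B2=E, B4=F, B5=S, B6=T, B7=T, B8=E, B9=F
input #4 (t=29): events B2->E, B1->F, B5->E, B4->T, B8->S, B7->F, B9->F; covers B1=F, B2=E, B4=T, B5=E, B7=F, B8=S, B9=F
input #5 (t=24): events B2->E, B1->F, B5->E, B4->T, B8->S, B7->F, B9->F; covers B1=F, B2=E, B4=T, B5=E, B7=F, B8=S, B9=F
input #6 (t=35): events B2->E, B1->F, B5->E, B4->F, B6->F, B8->S, B7->F, B9->F; covers B1=F, B2=E, B4=F, B5=E, B6=F, B7=F, B8=S, B9=F
input #7 (t=39): events B2->S, B1->F, B5->E, B4->T, B8->S, B7->F, B9->F; covers B1=F, B2=S, B4=T, B5=E, B7=F, B8=S, B9=F
input #8 (t=16): events B2->E, B1->F, B5->S, B4->F, B6->F, B8->S, B7->F, B9->F; covers B1=F, B2=E, B4=F, B5=S, B6=F, B7=F, B8=S, B9=F
input #9 (t=7): events B2->E, B1->F, B5->S, B4->F, B6->T, B8->S, B7->F, B9->F; covers B1=F, B2=E, B4=F, B5=S, B6=T, B7=F, B8=S, B9=F
pool-wide coverage (14 outcomes): B1=F, B2=S, B2=E, B4=T, B4=F, B5=S, B5=E, B6=T, B6=F, B7=T, B7=F, B8=S, B8=E, B9=F
every size-1 subset falls short of the 14 outcomes (best: 8/14)
every size-2 subset falls short of the 14 outcomes (best: 13/14)
the canonical winner is {2, 3, 6}: size 3, full 14-outcome coverage, earliest index list among size-3 covers

Answer: 3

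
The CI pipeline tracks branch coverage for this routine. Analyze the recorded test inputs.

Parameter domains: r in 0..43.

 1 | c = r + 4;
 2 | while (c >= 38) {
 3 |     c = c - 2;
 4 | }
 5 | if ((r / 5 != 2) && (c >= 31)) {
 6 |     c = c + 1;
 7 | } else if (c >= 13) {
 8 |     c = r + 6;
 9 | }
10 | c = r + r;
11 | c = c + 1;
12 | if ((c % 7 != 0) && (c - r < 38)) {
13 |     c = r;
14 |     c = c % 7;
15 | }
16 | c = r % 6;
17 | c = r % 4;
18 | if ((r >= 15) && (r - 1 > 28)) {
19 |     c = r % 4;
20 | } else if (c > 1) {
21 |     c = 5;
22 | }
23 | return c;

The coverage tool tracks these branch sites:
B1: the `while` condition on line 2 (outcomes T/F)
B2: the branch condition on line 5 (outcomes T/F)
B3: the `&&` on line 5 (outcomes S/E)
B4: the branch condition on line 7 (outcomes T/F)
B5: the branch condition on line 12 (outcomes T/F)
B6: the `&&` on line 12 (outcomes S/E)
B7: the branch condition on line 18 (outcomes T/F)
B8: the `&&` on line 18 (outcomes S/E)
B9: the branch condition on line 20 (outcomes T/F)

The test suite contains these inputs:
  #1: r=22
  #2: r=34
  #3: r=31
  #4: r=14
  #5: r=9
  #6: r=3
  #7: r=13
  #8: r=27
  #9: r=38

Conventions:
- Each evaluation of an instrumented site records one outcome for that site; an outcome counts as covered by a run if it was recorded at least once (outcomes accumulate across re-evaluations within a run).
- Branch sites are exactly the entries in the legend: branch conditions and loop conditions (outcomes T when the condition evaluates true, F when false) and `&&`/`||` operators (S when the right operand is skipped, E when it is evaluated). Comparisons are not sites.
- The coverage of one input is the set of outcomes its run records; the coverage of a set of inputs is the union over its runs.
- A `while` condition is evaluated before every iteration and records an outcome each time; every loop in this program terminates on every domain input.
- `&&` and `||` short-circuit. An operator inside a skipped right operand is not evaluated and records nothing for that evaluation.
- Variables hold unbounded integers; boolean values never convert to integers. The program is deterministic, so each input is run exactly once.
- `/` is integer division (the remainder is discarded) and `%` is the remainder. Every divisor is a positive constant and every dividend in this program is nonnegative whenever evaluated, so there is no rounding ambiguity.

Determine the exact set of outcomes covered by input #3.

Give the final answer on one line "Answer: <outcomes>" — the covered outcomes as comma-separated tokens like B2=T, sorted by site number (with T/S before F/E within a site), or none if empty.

Event log for input #3 (r=31):
  B1->F, B3->E, B2->T, B6->S, B5->F, B8->E, B7->T
collecting distinct outcomes: B1=F, B2=T, B3=E, B5=F, B6=S, B7=T, B8=E

Answer: B1=F, B2=T, B3=E, B5=F, B6=S, B7=T, B8=E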